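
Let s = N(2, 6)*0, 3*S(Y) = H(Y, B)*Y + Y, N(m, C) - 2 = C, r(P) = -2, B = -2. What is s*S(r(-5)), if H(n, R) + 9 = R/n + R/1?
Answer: 0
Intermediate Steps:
H(n, R) = -9 + R + R/n (H(n, R) = -9 + (R/n + R/1) = -9 + (R/n + R*1) = -9 + (R/n + R) = -9 + (R + R/n) = -9 + R + R/n)
N(m, C) = 2 + C
S(Y) = Y/3 + Y*(-11 - 2/Y)/3 (S(Y) = ((-9 - 2 - 2/Y)*Y + Y)/3 = ((-11 - 2/Y)*Y + Y)/3 = (Y*(-11 - 2/Y) + Y)/3 = (Y + Y*(-11 - 2/Y))/3 = Y/3 + Y*(-11 - 2/Y)/3)
s = 0 (s = (2 + 6)*0 = 8*0 = 0)
s*S(r(-5)) = 0*(-⅔ - 10/3*(-2)) = 0*(-⅔ + 20/3) = 0*6 = 0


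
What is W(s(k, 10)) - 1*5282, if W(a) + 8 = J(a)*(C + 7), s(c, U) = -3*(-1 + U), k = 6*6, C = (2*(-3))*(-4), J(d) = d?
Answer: -6127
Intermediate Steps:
C = 24 (C = -6*(-4) = 24)
k = 36
s(c, U) = 3 - 3*U
W(a) = -8 + 31*a (W(a) = -8 + a*(24 + 7) = -8 + a*31 = -8 + 31*a)
W(s(k, 10)) - 1*5282 = (-8 + 31*(3 - 3*10)) - 1*5282 = (-8 + 31*(3 - 30)) - 5282 = (-8 + 31*(-27)) - 5282 = (-8 - 837) - 5282 = -845 - 5282 = -6127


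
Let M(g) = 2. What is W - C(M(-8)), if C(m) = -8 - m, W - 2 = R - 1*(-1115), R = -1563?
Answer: -436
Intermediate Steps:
W = -446 (W = 2 + (-1563 - 1*(-1115)) = 2 + (-1563 + 1115) = 2 - 448 = -446)
W - C(M(-8)) = -446 - (-8 - 1*2) = -446 - (-8 - 2) = -446 - 1*(-10) = -446 + 10 = -436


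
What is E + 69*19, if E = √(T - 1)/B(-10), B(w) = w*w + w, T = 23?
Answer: 1311 + √22/90 ≈ 1311.1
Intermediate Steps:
B(w) = w + w² (B(w) = w² + w = w + w²)
E = √22/90 (E = √(23 - 1)/((-10*(1 - 10))) = √22/((-10*(-9))) = √22/90 ≈ 0.052116)
E + 69*19 = √22/90 + 69*19 = √22/90 + 1311 = 1311 + √22/90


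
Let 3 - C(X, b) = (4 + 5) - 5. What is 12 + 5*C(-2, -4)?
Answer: 7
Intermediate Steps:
C(X, b) = -1 (C(X, b) = 3 - ((4 + 5) - 5) = 3 - (9 - 5) = 3 - 1*4 = 3 - 4 = -1)
12 + 5*C(-2, -4) = 12 + 5*(-1) = 12 - 5 = 7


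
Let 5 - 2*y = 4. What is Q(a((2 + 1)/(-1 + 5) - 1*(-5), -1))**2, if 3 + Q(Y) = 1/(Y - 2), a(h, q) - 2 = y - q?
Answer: 49/9 ≈ 5.4444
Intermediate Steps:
y = 1/2 (y = 5/2 - 1/2*4 = 5/2 - 2 = 1/2 ≈ 0.50000)
a(h, q) = 5/2 - q (a(h, q) = 2 + (1/2 - q) = 5/2 - q)
Q(Y) = -3 + 1/(-2 + Y) (Q(Y) = -3 + 1/(Y - 2) = -3 + 1/(-2 + Y))
Q(a((2 + 1)/(-1 + 5) - 1*(-5), -1))**2 = ((7 - 3*(5/2 - 1*(-1)))/(-2 + (5/2 - 1*(-1))))**2 = ((7 - 3*(5/2 + 1))/(-2 + (5/2 + 1)))**2 = ((7 - 3*7/2)/(-2 + 7/2))**2 = ((7 - 21/2)/(3/2))**2 = ((2/3)*(-7/2))**2 = (-7/3)**2 = 49/9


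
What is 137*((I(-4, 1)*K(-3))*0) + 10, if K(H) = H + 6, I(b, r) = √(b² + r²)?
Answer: 10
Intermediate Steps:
K(H) = 6 + H
137*((I(-4, 1)*K(-3))*0) + 10 = 137*((√((-4)² + 1²)*(6 - 3))*0) + 10 = 137*((√(16 + 1)*3)*0) + 10 = 137*((√17*3)*0) + 10 = 137*((3*√17)*0) + 10 = 137*0 + 10 = 0 + 10 = 10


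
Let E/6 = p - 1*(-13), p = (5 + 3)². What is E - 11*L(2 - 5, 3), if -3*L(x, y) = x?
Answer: 451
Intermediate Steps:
p = 64 (p = 8² = 64)
L(x, y) = -x/3
E = 462 (E = 6*(64 - 1*(-13)) = 6*(64 + 13) = 6*77 = 462)
E - 11*L(2 - 5, 3) = 462 - (-11)*(2 - 5)/3 = 462 - (-11)*(-3)/3 = 462 - 11*1 = 462 - 11 = 451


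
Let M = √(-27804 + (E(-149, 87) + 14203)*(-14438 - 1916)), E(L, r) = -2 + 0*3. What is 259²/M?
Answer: -67081*I*√232270958/232270958 ≈ -4.4015*I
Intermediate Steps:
E(L, r) = -2 (E(L, r) = -2 + 0 = -2)
M = I*√232270958 (M = √(-27804 + (-2 + 14203)*(-14438 - 1916)) = √(-27804 + 14201*(-16354)) = √(-27804 - 232243154) = √(-232270958) = I*√232270958 ≈ 15240.0*I)
259²/M = 259²/((I*√232270958)) = 67081*(-I*√232270958/232270958) = -67081*I*√232270958/232270958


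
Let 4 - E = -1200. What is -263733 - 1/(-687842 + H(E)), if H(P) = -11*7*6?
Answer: -181528478831/688304 ≈ -2.6373e+5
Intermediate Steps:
E = 1204 (E = 4 - 1*(-1200) = 4 + 1200 = 1204)
H(P) = -462 (H(P) = -77*6 = -462)
-263733 - 1/(-687842 + H(E)) = -263733 - 1/(-687842 - 462) = -263733 - 1/(-688304) = -263733 - 1*(-1/688304) = -263733 + 1/688304 = -181528478831/688304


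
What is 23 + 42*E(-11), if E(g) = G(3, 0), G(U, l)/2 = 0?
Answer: 23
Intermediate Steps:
G(U, l) = 0 (G(U, l) = 2*0 = 0)
E(g) = 0
23 + 42*E(-11) = 23 + 42*0 = 23 + 0 = 23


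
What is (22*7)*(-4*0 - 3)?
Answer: -462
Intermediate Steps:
(22*7)*(-4*0 - 3) = 154*(0 - 3) = 154*(-3) = -462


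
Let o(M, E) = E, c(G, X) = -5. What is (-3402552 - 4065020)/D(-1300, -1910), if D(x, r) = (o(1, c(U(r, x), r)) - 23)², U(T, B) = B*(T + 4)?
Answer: -266699/28 ≈ -9525.0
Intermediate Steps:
U(T, B) = B*(4 + T)
D(x, r) = 784 (D(x, r) = (-5 - 23)² = (-28)² = 784)
(-3402552 - 4065020)/D(-1300, -1910) = (-3402552 - 4065020)/784 = -7467572*1/784 = -266699/28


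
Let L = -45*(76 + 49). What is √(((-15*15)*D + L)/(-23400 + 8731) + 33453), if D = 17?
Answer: 3*√799837830687/14669 ≈ 182.90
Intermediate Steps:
L = -5625 (L = -45*125 = -5625)
√(((-15*15)*D + L)/(-23400 + 8731) + 33453) = √((-15*15*17 - 5625)/(-23400 + 8731) + 33453) = √((-225*17 - 5625)/(-14669) + 33453) = √((-3825 - 5625)*(-1/14669) + 33453) = √(-9450*(-1/14669) + 33453) = √(9450/14669 + 33453) = √(490731507/14669) = 3*√799837830687/14669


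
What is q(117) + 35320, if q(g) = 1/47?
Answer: 1660041/47 ≈ 35320.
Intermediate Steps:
q(g) = 1/47 (q(g) = 1*(1/47) = 1/47)
q(117) + 35320 = 1/47 + 35320 = 1660041/47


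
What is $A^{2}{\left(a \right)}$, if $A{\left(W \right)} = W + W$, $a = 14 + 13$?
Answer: $2916$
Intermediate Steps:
$a = 27$
$A{\left(W \right)} = 2 W$
$A^{2}{\left(a \right)} = \left(2 \cdot 27\right)^{2} = 54^{2} = 2916$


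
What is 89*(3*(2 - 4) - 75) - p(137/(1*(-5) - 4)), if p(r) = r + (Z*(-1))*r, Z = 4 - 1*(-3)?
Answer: -21901/3 ≈ -7300.3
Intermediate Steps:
Z = 7 (Z = 4 + 3 = 7)
p(r) = -6*r (p(r) = r + (7*(-1))*r = r - 7*r = -6*r)
89*(3*(2 - 4) - 75) - p(137/(1*(-5) - 4)) = 89*(3*(2 - 4) - 75) - (-6)*137/(1*(-5) - 4) = 89*(3*(-2) - 75) - (-6)*137/(-5 - 4) = 89*(-6 - 75) - (-6)*137/(-9) = 89*(-81) - (-6)*137*(-1/9) = -7209 - (-6)*(-137)/9 = -7209 - 1*274/3 = -7209 - 274/3 = -21901/3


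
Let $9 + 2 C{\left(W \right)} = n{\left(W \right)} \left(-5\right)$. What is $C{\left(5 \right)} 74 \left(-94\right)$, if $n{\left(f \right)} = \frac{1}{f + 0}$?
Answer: $34780$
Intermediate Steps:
$n{\left(f \right)} = \frac{1}{f}$
$C{\left(W \right)} = - \frac{9}{2} - \frac{5}{2 W}$ ($C{\left(W \right)} = - \frac{9}{2} + \frac{\frac{1}{W} \left(-5\right)}{2} = - \frac{9}{2} + \frac{\left(-5\right) \frac{1}{W}}{2} = - \frac{9}{2} - \frac{5}{2 W}$)
$C{\left(5 \right)} 74 \left(-94\right) = \frac{-5 - 45}{2 \cdot 5} \cdot 74 \left(-94\right) = \frac{1}{2} \cdot \frac{1}{5} \left(-5 - 45\right) 74 \left(-94\right) = \frac{1}{2} \cdot \frac{1}{5} \left(-50\right) 74 \left(-94\right) = \left(-5\right) 74 \left(-94\right) = \left(-370\right) \left(-94\right) = 34780$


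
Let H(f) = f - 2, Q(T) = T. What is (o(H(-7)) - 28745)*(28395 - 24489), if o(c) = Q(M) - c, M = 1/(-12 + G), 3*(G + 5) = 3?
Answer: -897944481/8 ≈ -1.1224e+8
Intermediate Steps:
G = -4 (G = -5 + (⅓)*3 = -5 + 1 = -4)
M = -1/16 (M = 1/(-12 - 4) = 1/(-16) = -1/16 ≈ -0.062500)
H(f) = -2 + f
o(c) = -1/16 - c
(o(H(-7)) - 28745)*(28395 - 24489) = ((-1/16 - (-2 - 7)) - 28745)*(28395 - 24489) = ((-1/16 - 1*(-9)) - 28745)*3906 = ((-1/16 + 9) - 28745)*3906 = (143/16 - 28745)*3906 = -459777/16*3906 = -897944481/8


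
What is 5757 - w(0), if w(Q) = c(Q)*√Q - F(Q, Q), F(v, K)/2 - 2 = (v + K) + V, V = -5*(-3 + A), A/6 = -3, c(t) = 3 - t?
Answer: 5971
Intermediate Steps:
A = -18 (A = 6*(-3) = -18)
V = 105 (V = -5*(-3 - 18) = -5*(-21) = 105)
F(v, K) = 214 + 2*K + 2*v (F(v, K) = 4 + 2*((v + K) + 105) = 4 + 2*((K + v) + 105) = 4 + 2*(105 + K + v) = 4 + (210 + 2*K + 2*v) = 214 + 2*K + 2*v)
w(Q) = -214 - 4*Q + √Q*(3 - Q) (w(Q) = (3 - Q)*√Q - (214 + 2*Q + 2*Q) = √Q*(3 - Q) - (214 + 4*Q) = √Q*(3 - Q) + (-214 - 4*Q) = -214 - 4*Q + √Q*(3 - Q))
5757 - w(0) = 5757 - (-214 - 4*0 - √0*(-3 + 0)) = 5757 - (-214 + 0 - 1*0*(-3)) = 5757 - (-214 + 0 + 0) = 5757 - 1*(-214) = 5757 + 214 = 5971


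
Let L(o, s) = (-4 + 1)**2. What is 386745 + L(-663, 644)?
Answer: 386754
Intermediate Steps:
L(o, s) = 9 (L(o, s) = (-3)**2 = 9)
386745 + L(-663, 644) = 386745 + 9 = 386754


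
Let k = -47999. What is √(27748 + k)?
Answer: I*√20251 ≈ 142.31*I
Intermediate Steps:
√(27748 + k) = √(27748 - 47999) = √(-20251) = I*√20251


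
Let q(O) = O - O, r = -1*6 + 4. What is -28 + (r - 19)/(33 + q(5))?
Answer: -315/11 ≈ -28.636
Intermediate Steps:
r = -2 (r = -6 + 4 = -2)
q(O) = 0
-28 + (r - 19)/(33 + q(5)) = -28 + (-2 - 19)/(33 + 0) = -28 - 21/33 = -28 - 21*1/33 = -28 - 7/11 = -315/11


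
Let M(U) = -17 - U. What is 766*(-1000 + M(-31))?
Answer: -755276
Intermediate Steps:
766*(-1000 + M(-31)) = 766*(-1000 + (-17 - 1*(-31))) = 766*(-1000 + (-17 + 31)) = 766*(-1000 + 14) = 766*(-986) = -755276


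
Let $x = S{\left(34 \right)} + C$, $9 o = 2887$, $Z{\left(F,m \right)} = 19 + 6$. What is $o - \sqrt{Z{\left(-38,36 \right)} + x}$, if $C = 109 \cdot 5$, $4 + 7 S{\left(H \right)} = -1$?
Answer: $\frac{2887}{9} - \frac{\sqrt{27895}}{7} \approx 296.92$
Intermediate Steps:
$S{\left(H \right)} = - \frac{5}{7}$ ($S{\left(H \right)} = - \frac{4}{7} + \frac{1}{7} \left(-1\right) = - \frac{4}{7} - \frac{1}{7} = - \frac{5}{7}$)
$Z{\left(F,m \right)} = 25$
$C = 545$
$o = \frac{2887}{9}$ ($o = \frac{1}{9} \cdot 2887 = \frac{2887}{9} \approx 320.78$)
$x = \frac{3810}{7}$ ($x = - \frac{5}{7} + 545 = \frac{3810}{7} \approx 544.29$)
$o - \sqrt{Z{\left(-38,36 \right)} + x} = \frac{2887}{9} - \sqrt{25 + \frac{3810}{7}} = \frac{2887}{9} - \sqrt{\frac{3985}{7}} = \frac{2887}{9} - \frac{\sqrt{27895}}{7}$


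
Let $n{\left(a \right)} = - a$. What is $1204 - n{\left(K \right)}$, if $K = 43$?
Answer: $1247$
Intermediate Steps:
$1204 - n{\left(K \right)} = 1204 - \left(-1\right) 43 = 1204 - -43 = 1204 + 43 = 1247$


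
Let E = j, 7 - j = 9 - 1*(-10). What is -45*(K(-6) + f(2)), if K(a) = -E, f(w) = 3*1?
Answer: -675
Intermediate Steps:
j = -12 (j = 7 - (9 - 1*(-10)) = 7 - (9 + 10) = 7 - 1*19 = 7 - 19 = -12)
E = -12
f(w) = 3
K(a) = 12 (K(a) = -1*(-12) = 12)
-45*(K(-6) + f(2)) = -45*(12 + 3) = -45*15 = -675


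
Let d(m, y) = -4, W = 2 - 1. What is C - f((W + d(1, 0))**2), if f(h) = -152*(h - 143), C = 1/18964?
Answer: -386258751/18964 ≈ -20368.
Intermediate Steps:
W = 1
C = 1/18964 ≈ 5.2731e-5
f(h) = 21736 - 152*h (f(h) = -152*(-143 + h) = 21736 - 152*h)
C - f((W + d(1, 0))**2) = 1/18964 - (21736 - 152*(1 - 4)**2) = 1/18964 - (21736 - 152*(-3)**2) = 1/18964 - (21736 - 152*9) = 1/18964 - (21736 - 1368) = 1/18964 - 1*20368 = 1/18964 - 20368 = -386258751/18964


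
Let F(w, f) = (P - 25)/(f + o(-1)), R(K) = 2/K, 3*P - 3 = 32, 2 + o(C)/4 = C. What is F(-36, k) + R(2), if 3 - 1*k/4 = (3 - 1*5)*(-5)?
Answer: 4/3 ≈ 1.3333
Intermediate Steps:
o(C) = -8 + 4*C
P = 35/3 (P = 1 + (⅓)*32 = 1 + 32/3 = 35/3 ≈ 11.667)
k = -28 (k = 12 - 4*(3 - 1*5)*(-5) = 12 - 4*(3 - 5)*(-5) = 12 - (-8)*(-5) = 12 - 4*10 = 12 - 40 = -28)
F(w, f) = -40/(3*(-12 + f)) (F(w, f) = (35/3 - 25)/(f + (-8 + 4*(-1))) = -40/(3*(f + (-8 - 4))) = -40/(3*(f - 12)) = -40/(3*(-12 + f)))
F(-36, k) + R(2) = -40/(-36 + 3*(-28)) + 2/2 = -40/(-36 - 84) + 2*(½) = -40/(-120) + 1 = -40*(-1/120) + 1 = ⅓ + 1 = 4/3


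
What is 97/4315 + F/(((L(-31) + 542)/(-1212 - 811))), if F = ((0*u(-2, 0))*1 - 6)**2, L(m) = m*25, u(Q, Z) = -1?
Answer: 314275421/1005395 ≈ 312.59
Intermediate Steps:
L(m) = 25*m
F = 36 (F = ((0*(-1))*1 - 6)**2 = (0*1 - 6)**2 = (0 - 6)**2 = (-6)**2 = 36)
97/4315 + F/(((L(-31) + 542)/(-1212 - 811))) = 97/4315 + 36/(((25*(-31) + 542)/(-1212 - 811))) = 97*(1/4315) + 36/(((-775 + 542)/(-2023))) = 97/4315 + 36/((-233*(-1/2023))) = 97/4315 + 36/(233/2023) = 97/4315 + 36*(2023/233) = 97/4315 + 72828/233 = 314275421/1005395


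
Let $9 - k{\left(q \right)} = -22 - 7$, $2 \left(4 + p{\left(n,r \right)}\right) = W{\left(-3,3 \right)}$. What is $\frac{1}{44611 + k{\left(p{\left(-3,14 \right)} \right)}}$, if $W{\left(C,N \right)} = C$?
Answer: $\frac{1}{44649} \approx 2.2397 \cdot 10^{-5}$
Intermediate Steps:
$p{\left(n,r \right)} = - \frac{11}{2}$ ($p{\left(n,r \right)} = -4 + \frac{1}{2} \left(-3\right) = -4 - \frac{3}{2} = - \frac{11}{2}$)
$k{\left(q \right)} = 38$ ($k{\left(q \right)} = 9 - \left(-22 - 7\right) = 9 - -29 = 9 + 29 = 38$)
$\frac{1}{44611 + k{\left(p{\left(-3,14 \right)} \right)}} = \frac{1}{44611 + 38} = \frac{1}{44649}$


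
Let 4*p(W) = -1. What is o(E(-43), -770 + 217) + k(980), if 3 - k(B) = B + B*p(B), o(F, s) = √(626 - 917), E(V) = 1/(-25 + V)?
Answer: -732 + I*√291 ≈ -732.0 + 17.059*I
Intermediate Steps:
p(W) = -¼ (p(W) = (¼)*(-1) = -¼)
o(F, s) = I*√291 (o(F, s) = √(-291) = I*√291)
k(B) = 3 - 3*B/4 (k(B) = 3 - (B + B*(-¼)) = 3 - (B - B/4) = 3 - 3*B/4)
o(E(-43), -770 + 217) + k(980) = I*√291 + (3 - ¾*980) = I*√291 + (3 - 735) = I*√291 - 732 = -732 + I*√291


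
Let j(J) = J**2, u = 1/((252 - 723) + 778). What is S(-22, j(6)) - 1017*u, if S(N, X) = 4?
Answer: 211/307 ≈ 0.68730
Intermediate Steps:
u = 1/307 (u = 1/(-471 + 778) = 1/307 ≈ 0.0032573)
S(-22, j(6)) - 1017*u = 4 - 1017*1/307 = 4 - 1017/307 = 211/307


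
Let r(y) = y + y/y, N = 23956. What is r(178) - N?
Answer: -23777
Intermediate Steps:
r(y) = 1 + y (r(y) = y + 1 = 1 + y)
r(178) - N = (1 + 178) - 1*23956 = 179 - 23956 = -23777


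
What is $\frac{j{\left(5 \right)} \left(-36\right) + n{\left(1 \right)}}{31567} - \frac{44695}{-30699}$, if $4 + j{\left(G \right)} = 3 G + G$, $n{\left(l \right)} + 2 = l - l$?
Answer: $\frac{1393143043}{969075333} \approx 1.4376$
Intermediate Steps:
$n{\left(l \right)} = -2$ ($n{\left(l \right)} = -2 + \left(l - l\right) = -2 + 0 = -2$)
$j{\left(G \right)} = -4 + 4 G$ ($j{\left(G \right)} = -4 + \left(3 G + G\right) = -4 + 4 G$)
$\frac{j{\left(5 \right)} \left(-36\right) + n{\left(1 \right)}}{31567} - \frac{44695}{-30699} = \frac{\left(-4 + 4 \cdot 5\right) \left(-36\right) - 2}{31567} - \frac{44695}{-30699} = \left(\left(-4 + 20\right) \left(-36\right) - 2\right) \frac{1}{31567} - - \frac{44695}{30699} = \left(16 \left(-36\right) - 2\right) \frac{1}{31567} + \frac{44695}{30699} = \left(-576 - 2\right) \frac{1}{31567} + \frac{44695}{30699} = \left(-578\right) \frac{1}{31567} + \frac{44695}{30699} = - \frac{578}{31567} + \frac{44695}{30699} = \frac{1393143043}{969075333}$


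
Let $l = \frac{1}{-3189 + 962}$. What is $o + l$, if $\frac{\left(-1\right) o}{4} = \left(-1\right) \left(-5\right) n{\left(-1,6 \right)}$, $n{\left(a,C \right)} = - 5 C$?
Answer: $\frac{1336199}{2227} \approx 600.0$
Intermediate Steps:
$o = 600$ ($o = - 4 \left(-1\right) \left(-5\right) \left(\left(-5\right) 6\right) = - 4 \cdot 5 \left(-30\right) = \left(-4\right) \left(-150\right) = 600$)
$l = - \frac{1}{2227}$ ($l = \frac{1}{-2227} = - \frac{1}{2227} \approx -0.00044903$)
$o + l = 600 - \frac{1}{2227} = \frac{1336199}{2227}$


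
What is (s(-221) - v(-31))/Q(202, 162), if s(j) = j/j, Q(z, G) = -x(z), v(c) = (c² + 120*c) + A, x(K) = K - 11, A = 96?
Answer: -2664/191 ≈ -13.948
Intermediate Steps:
x(K) = -11 + K
v(c) = 96 + c² + 120*c (v(c) = (c² + 120*c) + 96 = 96 + c² + 120*c)
Q(z, G) = 11 - z (Q(z, G) = -(-11 + z) = 11 - z)
s(j) = 1
(s(-221) - v(-31))/Q(202, 162) = (1 - (96 + (-31)² + 120*(-31)))/(11 - 1*202) = (1 - (96 + 961 - 3720))/(11 - 202) = (1 - 1*(-2663))/(-191) = (1 + 2663)*(-1/191) = 2664*(-1/191) = -2664/191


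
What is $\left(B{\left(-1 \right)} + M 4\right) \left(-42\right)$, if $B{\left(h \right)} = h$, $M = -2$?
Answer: $378$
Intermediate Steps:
$\left(B{\left(-1 \right)} + M 4\right) \left(-42\right) = \left(-1 - 8\right) \left(-42\right) = \left(-9\right) \left(-42\right) = 378$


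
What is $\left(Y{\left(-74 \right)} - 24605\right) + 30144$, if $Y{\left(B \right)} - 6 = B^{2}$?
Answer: $11021$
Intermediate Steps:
$Y{\left(B \right)} = 6 + B^{2}$
$\left(Y{\left(-74 \right)} - 24605\right) + 30144 = \left(\left(6 + \left(-74\right)^{2}\right) - 24605\right) + 30144 = \left(\left(6 + 5476\right) - 24605\right) + 30144 = \left(5482 - 24605\right) + 30144 = -19123 + 30144 = 11021$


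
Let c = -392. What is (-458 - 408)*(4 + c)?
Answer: 336008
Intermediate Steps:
(-458 - 408)*(4 + c) = (-458 - 408)*(4 - 392) = -866*(-388) = 336008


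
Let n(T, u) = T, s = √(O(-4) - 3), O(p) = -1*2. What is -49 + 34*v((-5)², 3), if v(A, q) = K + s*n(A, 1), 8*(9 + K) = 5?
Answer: -1335/4 + 850*I*√5 ≈ -333.75 + 1900.7*I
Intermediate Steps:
O(p) = -2
s = I*√5 (s = √(-2 - 3) = √(-5) = I*√5 ≈ 2.2361*I)
K = -67/8 (K = -9 + (⅛)*5 = -9 + 5/8 = -67/8 ≈ -8.3750)
v(A, q) = -67/8 + I*A*√5 (v(A, q) = -67/8 + (I*√5)*A = -67/8 + I*A*√5)
-49 + 34*v((-5)², 3) = -49 + 34*(-67/8 + I*(-5)²*√5) = -49 + 34*(-67/8 + I*25*√5) = -49 + 34*(-67/8 + 25*I*√5) = -49 + (-1139/4 + 850*I*√5) = -1335/4 + 850*I*√5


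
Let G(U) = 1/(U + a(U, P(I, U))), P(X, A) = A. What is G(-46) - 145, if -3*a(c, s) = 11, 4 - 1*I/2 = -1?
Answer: -21608/149 ≈ -145.02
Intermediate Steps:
I = 10 (I = 8 - 2*(-1) = 8 + 2 = 10)
a(c, s) = -11/3 (a(c, s) = -1/3*11 = -11/3)
G(U) = 1/(-11/3 + U) (G(U) = 1/(U - 11/3) = 1/(-11/3 + U))
G(-46) - 145 = 3/(-11 + 3*(-46)) - 145 = 3/(-11 - 138) - 145 = 3/(-149) - 145 = 3*(-1/149) - 145 = -3/149 - 145 = -21608/149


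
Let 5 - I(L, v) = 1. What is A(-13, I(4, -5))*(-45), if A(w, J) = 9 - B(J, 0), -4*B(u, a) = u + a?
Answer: -450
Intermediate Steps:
I(L, v) = 4 (I(L, v) = 5 - 1*1 = 5 - 1 = 4)
B(u, a) = -a/4 - u/4 (B(u, a) = -(u + a)/4 = -(a + u)/4 = -a/4 - u/4)
A(w, J) = 9 + J/4 (A(w, J) = 9 - (-1/4*0 - J/4) = 9 - (0 - J/4) = 9 - (-1)*J/4 = 9 + J/4)
A(-13, I(4, -5))*(-45) = (9 + (1/4)*4)*(-45) = (9 + 1)*(-45) = 10*(-45) = -450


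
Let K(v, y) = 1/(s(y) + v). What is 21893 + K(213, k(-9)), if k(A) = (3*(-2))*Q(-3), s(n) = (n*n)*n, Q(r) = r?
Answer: 132343186/6045 ≈ 21893.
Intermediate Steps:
s(n) = n³ (s(n) = n²*n = n³)
k(A) = 18 (k(A) = (3*(-2))*(-3) = -6*(-3) = 18)
K(v, y) = 1/(v + y³) (K(v, y) = 1/(y³ + v) = 1/(v + y³))
21893 + K(213, k(-9)) = 21893 + 1/(213 + 18³) = 21893 + 1/(213 + 5832) = 21893 + 1/6045 = 132343186/6045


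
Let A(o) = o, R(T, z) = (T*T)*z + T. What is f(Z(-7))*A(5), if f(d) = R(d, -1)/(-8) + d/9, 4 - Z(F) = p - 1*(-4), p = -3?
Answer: 65/12 ≈ 5.4167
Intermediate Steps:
R(T, z) = T + z*T² (R(T, z) = T²*z + T = z*T² + T = T + z*T²)
Z(F) = 3 (Z(F) = 4 - (-3 - 1*(-4)) = 4 - (-3 + 4) = 4 - 1*1 = 4 - 1 = 3)
f(d) = d/9 - d*(1 - d)/8 (f(d) = (d*(1 + d*(-1)))/(-8) + d/9 = (d*(1 - d))*(-⅛) + d*(⅑) = -d*(1 - d)/8 + d/9 = d/9 - d*(1 - d)/8)
f(Z(-7))*A(5) = ((1/72)*3*(-1 + 9*3))*5 = ((1/72)*3*(-1 + 27))*5 = ((1/72)*3*26)*5 = (13/12)*5 = 65/12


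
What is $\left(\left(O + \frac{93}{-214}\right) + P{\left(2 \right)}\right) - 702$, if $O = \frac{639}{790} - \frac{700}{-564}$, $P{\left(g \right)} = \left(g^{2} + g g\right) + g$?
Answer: $- \frac{4114253726}{5959365} \approx -690.38$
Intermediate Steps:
$P{\left(g \right)} = g + 2 g^{2}$ ($P{\left(g \right)} = \left(g^{2} + g^{2}\right) + g = 2 g^{2} + g = g + 2 g^{2}$)
$O = \frac{228349}{111390}$ ($O = 639 \cdot \frac{1}{790} - - \frac{175}{141} = \frac{639}{790} + \frac{175}{141} = \frac{228349}{111390} \approx 2.05$)
$\left(\left(O + \frac{93}{-214}\right) + P{\left(2 \right)}\right) - 702 = \left(\left(\frac{228349}{111390} + \frac{93}{-214}\right) + 2 \left(1 + 2 \cdot 2\right)\right) - 702 = \left(\left(\frac{228349}{111390} + 93 \left(- \frac{1}{214}\right)\right) + 2 \left(1 + 4\right)\right) - 702 = \left(\left(\frac{228349}{111390} - \frac{93}{214}\right) + 2 \cdot 5\right) - 702 = \left(\frac{9626854}{5959365} + 10\right) - 702 = \frac{69220504}{5959365} - 702 = - \frac{4114253726}{5959365}$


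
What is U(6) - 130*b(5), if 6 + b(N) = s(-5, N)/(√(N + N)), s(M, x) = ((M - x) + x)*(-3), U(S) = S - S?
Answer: 780 - 195*√10 ≈ 163.36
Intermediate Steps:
U(S) = 0
s(M, x) = -3*M (s(M, x) = M*(-3) = -3*M)
b(N) = -6 + 15*√2/(2*√N) (b(N) = -6 + (-3*(-5))/(√(N + N)) = -6 + 15/(√(2*N)) = -6 + 15/((√2*√N)) = -6 + 15*(√2/(2*√N)) = -6 + 15*√2/(2*√N))
U(6) - 130*b(5) = 0 - 130*(-6 + 15*√2/(2*√5)) = 0 - 130*(-6 + 15*√2*(√5/5)/2) = 0 - 130*(-6 + 3*√10/2) = 0 + (780 - 195*√10) = 780 - 195*√10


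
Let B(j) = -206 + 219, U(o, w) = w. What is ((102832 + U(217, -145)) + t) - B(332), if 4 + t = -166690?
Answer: -64020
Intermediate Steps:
t = -166694 (t = -4 - 166690 = -166694)
B(j) = 13
((102832 + U(217, -145)) + t) - B(332) = ((102832 - 145) - 166694) - 1*13 = (102687 - 166694) - 13 = -64007 - 13 = -64020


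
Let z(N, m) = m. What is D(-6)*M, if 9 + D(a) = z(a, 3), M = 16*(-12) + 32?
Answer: 960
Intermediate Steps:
M = -160 (M = -192 + 32 = -160)
D(a) = -6 (D(a) = -9 + 3 = -6)
D(-6)*M = -6*(-160) = 960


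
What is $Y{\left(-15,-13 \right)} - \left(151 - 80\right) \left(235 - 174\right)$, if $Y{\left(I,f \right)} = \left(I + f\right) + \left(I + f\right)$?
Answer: $-4387$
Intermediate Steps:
$Y{\left(I,f \right)} = 2 I + 2 f$
$Y{\left(-15,-13 \right)} - \left(151 - 80\right) \left(235 - 174\right) = \left(2 \left(-15\right) + 2 \left(-13\right)\right) - \left(151 - 80\right) \left(235 - 174\right) = \left(-30 - 26\right) - 71 \cdot 61 = -56 - 4331 = -4387$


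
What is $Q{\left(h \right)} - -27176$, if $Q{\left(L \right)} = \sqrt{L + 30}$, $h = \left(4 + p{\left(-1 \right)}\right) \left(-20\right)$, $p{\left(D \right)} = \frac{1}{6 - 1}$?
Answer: $27176 + 3 i \sqrt{6} \approx 27176.0 + 7.3485 i$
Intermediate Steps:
$p{\left(D \right)} = \frac{1}{5}$
$h = -84$ ($h = \left(4 + \frac{1}{5}\right) \left(-20\right) = \frac{21}{5} \left(-20\right) = -84$)
$Q{\left(L \right)} = \sqrt{30 + L}$
$Q{\left(h \right)} - -27176 = \sqrt{30 - 84} - -27176 = \sqrt{-54} + 27176 = 3 i \sqrt{6} + 27176 = 27176 + 3 i \sqrt{6}$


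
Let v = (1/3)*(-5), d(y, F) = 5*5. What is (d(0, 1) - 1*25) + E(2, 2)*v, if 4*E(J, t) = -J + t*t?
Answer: -⅚ ≈ -0.83333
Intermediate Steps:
E(J, t) = -J/4 + t²/4 (E(J, t) = (-J + t*t)/4 = (-J + t²)/4 = (t² - J)/4 = -J/4 + t²/4)
d(y, F) = 25
v = -5/3 (v = (1*(⅓))*(-5) = (⅓)*(-5) = -5/3 ≈ -1.6667)
(d(0, 1) - 1*25) + E(2, 2)*v = (25 - 1*25) + (-¼*2 + (¼)*2²)*(-5/3) = (25 - 25) + (-½ + (¼)*4)*(-5/3) = 0 + (-½ + 1)*(-5/3) = 0 + (½)*(-5/3) = 0 - ⅚ = -⅚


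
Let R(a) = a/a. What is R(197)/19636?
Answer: 1/19636 ≈ 5.0927e-5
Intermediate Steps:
R(a) = 1
R(197)/19636 = 1/19636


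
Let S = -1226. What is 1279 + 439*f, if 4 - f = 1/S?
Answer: 3721349/1226 ≈ 3035.4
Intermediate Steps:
f = 4905/1226 (f = 4 - 1/(-1226) = 4 - 1*(-1/1226) = 4 + 1/1226 = 4905/1226 ≈ 4.0008)
1279 + 439*f = 1279 + 439*(4905/1226) = 1279 + 2153295/1226 = 3721349/1226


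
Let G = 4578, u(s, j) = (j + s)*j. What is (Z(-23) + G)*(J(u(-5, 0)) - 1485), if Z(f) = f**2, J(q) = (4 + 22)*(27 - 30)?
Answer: -7982241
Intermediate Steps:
u(s, j) = j*(j + s)
J(q) = -78 (J(q) = 26*(-3) = -78)
(Z(-23) + G)*(J(u(-5, 0)) - 1485) = ((-23)**2 + 4578)*(-78 - 1485) = (529 + 4578)*(-1563) = 5107*(-1563) = -7982241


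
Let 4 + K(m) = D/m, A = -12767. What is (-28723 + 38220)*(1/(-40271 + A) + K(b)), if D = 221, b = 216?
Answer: -161941182025/5728104 ≈ -28271.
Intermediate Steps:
K(m) = -4 + 221/m
(-28723 + 38220)*(1/(-40271 + A) + K(b)) = (-28723 + 38220)*(1/(-40271 - 12767) + (-4 + 221/216)) = 9497*(1/(-53038) + (-4 + 221*(1/216))) = 9497*(-1/53038 + (-4 + 221/216)) = 9497*(-1/53038 - 643/216) = 9497*(-17051825/5728104) = -161941182025/5728104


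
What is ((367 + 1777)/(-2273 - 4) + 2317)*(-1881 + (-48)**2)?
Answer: 247862255/253 ≈ 9.7969e+5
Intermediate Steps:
((367 + 1777)/(-2273 - 4) + 2317)*(-1881 + (-48)**2) = (2144/(-2277) + 2317)*(-1881 + 2304) = (2144*(-1/2277) + 2317)*423 = (-2144/2277 + 2317)*423 = (5273665/2277)*423 = 247862255/253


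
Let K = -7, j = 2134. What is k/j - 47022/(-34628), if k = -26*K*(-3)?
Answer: 1850865/1679458 ≈ 1.1021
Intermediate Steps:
k = -546 (k = -26*(-7)*(-3) = 182*(-3) = -546)
k/j - 47022/(-34628) = -546/2134 - 47022/(-34628) = -546*1/2134 - 47022*(-1/34628) = -273/1067 + 23511/17314 = 1850865/1679458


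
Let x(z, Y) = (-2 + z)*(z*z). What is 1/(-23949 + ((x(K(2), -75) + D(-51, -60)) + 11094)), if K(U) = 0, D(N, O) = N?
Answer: -1/12906 ≈ -7.7483e-5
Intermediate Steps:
x(z, Y) = z**2*(-2 + z) (x(z, Y) = (-2 + z)*z**2 = z**2*(-2 + z))
1/(-23949 + ((x(K(2), -75) + D(-51, -60)) + 11094)) = 1/(-23949 + ((0**2*(-2 + 0) - 51) + 11094)) = 1/(-23949 + ((0*(-2) - 51) + 11094)) = 1/(-23949 + ((0 - 51) + 11094)) = 1/(-23949 + (-51 + 11094)) = 1/(-23949 + 11043) = 1/(-12906) = -1/12906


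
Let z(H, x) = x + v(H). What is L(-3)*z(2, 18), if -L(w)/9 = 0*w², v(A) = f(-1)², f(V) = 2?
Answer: 0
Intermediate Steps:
v(A) = 4 (v(A) = 2² = 4)
L(w) = 0 (L(w) = -0*w² = -9*0 = 0)
z(H, x) = 4 + x (z(H, x) = x + 4 = 4 + x)
L(-3)*z(2, 18) = 0*(4 + 18) = 0*22 = 0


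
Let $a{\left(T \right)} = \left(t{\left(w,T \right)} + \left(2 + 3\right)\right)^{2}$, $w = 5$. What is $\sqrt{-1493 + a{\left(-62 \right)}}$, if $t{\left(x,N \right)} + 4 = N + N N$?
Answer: $2 \sqrt{3577399} \approx 3782.8$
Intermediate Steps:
$t{\left(x,N \right)} = -4 + N + N^{2}$ ($t{\left(x,N \right)} = -4 + \left(N + N N\right) = -4 + \left(N + N^{2}\right) = -4 + N + N^{2}$)
$a{\left(T \right)} = \left(1 + T + T^{2}\right)^{2}$ ($a{\left(T \right)} = \left(\left(-4 + T + T^{2}\right) + \left(2 + 3\right)\right)^{2} = \left(\left(-4 + T + T^{2}\right) + 5\right)^{2} = \left(1 + T + T^{2}\right)^{2}$)
$\sqrt{-1493 + a{\left(-62 \right)}} = \sqrt{-1493 + \left(1 - 62 + \left(-62\right)^{2}\right)^{2}} = \sqrt{-1493 + \left(1 - 62 + 3844\right)^{2}} = \sqrt{-1493 + 3783^{2}} = \sqrt{-1493 + 14311089} = \sqrt{14309596} = 2 \sqrt{3577399}$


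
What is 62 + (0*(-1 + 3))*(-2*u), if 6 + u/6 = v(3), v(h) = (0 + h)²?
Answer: 62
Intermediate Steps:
v(h) = h²
u = 18 (u = -36 + 6*3² = -36 + 6*9 = -36 + 54 = 18)
62 + (0*(-1 + 3))*(-2*u) = 62 + (0*(-1 + 3))*(-2*18) = 62 + (0*2)*(-36) = 62 + 0*(-36) = 62 + 0 = 62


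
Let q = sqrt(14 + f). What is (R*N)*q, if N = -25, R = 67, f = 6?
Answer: -3350*sqrt(5) ≈ -7490.8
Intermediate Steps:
q = 2*sqrt(5) (q = sqrt(14 + 6) = sqrt(20) = 2*sqrt(5) ≈ 4.4721)
(R*N)*q = (67*(-25))*(2*sqrt(5)) = -3350*sqrt(5)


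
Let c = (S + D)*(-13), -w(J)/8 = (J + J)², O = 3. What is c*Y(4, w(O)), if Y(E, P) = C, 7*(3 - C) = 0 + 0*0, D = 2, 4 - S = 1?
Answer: -195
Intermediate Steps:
S = 3 (S = 4 - 1*1 = 4 - 1 = 3)
C = 3 (C = 3 - (0 + 0*0)/7 = 3 - (0 + 0)/7 = 3 - ⅐*0 = 3 + 0 = 3)
w(J) = -32*J² (w(J) = -8*(J + J)² = -8*4*J² = -32*J²)
c = -65 (c = (3 + 2)*(-13) = 5*(-13) = -65)
Y(E, P) = 3
c*Y(4, w(O)) = -65*3 = -195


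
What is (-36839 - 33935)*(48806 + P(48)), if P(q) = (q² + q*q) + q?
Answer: -3783719588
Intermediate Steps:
P(q) = q + 2*q² (P(q) = (q² + q²) + q = 2*q² + q = q + 2*q²)
(-36839 - 33935)*(48806 + P(48)) = (-36839 - 33935)*(48806 + 48*(1 + 2*48)) = -70774*(48806 + 48*(1 + 96)) = -70774*(48806 + 48*97) = -70774*(48806 + 4656) = -70774*53462 = -3783719588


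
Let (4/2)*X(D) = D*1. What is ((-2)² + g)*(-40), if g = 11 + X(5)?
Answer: -700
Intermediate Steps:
X(D) = D/2 (X(D) = (D*1)/2 = D/2)
g = 27/2 (g = 11 + (½)*5 = 11 + 5/2 = 27/2 ≈ 13.500)
((-2)² + g)*(-40) = ((-2)² + 27/2)*(-40) = (4 + 27/2)*(-40) = (35/2)*(-40) = -700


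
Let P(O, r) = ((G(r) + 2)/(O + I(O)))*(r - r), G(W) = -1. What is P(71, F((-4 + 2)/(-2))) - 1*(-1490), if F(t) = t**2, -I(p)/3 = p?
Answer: 1490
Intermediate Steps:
I(p) = -3*p
P(O, r) = 0 (P(O, r) = ((-1 + 2)/(O - 3*O))*(r - r) = (1/(-2*O))*0 = (1*(-1/(2*O)))*0 = -1/(2*O)*0 = 0)
P(71, F((-4 + 2)/(-2))) - 1*(-1490) = 0 - 1*(-1490) = 0 + 1490 = 1490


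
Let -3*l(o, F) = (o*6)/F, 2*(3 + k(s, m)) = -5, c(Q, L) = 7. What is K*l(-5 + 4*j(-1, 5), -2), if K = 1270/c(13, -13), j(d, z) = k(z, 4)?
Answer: -34290/7 ≈ -4898.6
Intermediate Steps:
k(s, m) = -11/2 (k(s, m) = -3 + (½)*(-5) = -3 - 5/2 = -11/2)
j(d, z) = -11/2
l(o, F) = -2*o/F (l(o, F) = -o*6/(3*F) = -6*o/(3*F) = -2*o/F)
K = 1270/7 ≈ 181.43
K*l(-5 + 4*j(-1, 5), -2) = 1270*(-2*(-5 + 4*(-11/2))/(-2))/7 = 1270*(-2*(-5 - 22)*(-½))/7 = 1270*(-2*(-27)*(-½))/7 = (1270/7)*(-27) = -34290/7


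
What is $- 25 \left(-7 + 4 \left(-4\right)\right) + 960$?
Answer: $1535$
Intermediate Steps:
$- 25 \left(-7 + 4 \left(-4\right)\right) + 960 = - 25 \left(-7 - 16\right) + 960 = \left(-25\right) \left(-23\right) + 960 = 575 + 960 = 1535$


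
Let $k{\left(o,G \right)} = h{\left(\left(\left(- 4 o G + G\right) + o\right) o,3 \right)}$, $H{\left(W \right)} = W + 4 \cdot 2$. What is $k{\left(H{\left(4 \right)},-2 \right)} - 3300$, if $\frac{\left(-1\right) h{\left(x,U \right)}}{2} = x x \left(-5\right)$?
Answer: $16176540$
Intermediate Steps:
$h{\left(x,U \right)} = 10 x^{2}$ ($h{\left(x,U \right)} = - 2 x x \left(-5\right) = - 2 x^{2} \left(-5\right) = - 2 \left(- 5 x^{2}\right) = 10 x^{2}$)
$H{\left(W \right)} = 8 + W$ ($H{\left(W \right)} = W + 8 = 8 + W$)
$k{\left(o,G \right)} = 10 o^{2} \left(G + o - 4 G o\right)^{2}$ ($k{\left(o,G \right)} = 10 \left(\left(\left(- 4 o G + G\right) + o\right) o\right)^{2} = 10 \left(\left(\left(- 4 G o + G\right) + o\right) o\right)^{2} = 10 \left(\left(\left(G - 4 G o\right) + o\right) o\right)^{2} = 10 \left(\left(G + o - 4 G o\right) o\right)^{2} = 10 \left(o \left(G + o - 4 G o\right)\right)^{2} = 10 o^{2} \left(G + o - 4 G o\right)^{2}$)
$k{\left(H{\left(4 \right)},-2 \right)} - 3300 = 10 \left(8 + 4\right)^{2} \left(-2 + \left(8 + 4\right) - - 8 \left(8 + 4\right)\right)^{2} - 3300 = 10 \cdot 12^{2} \left(-2 + 12 - \left(-8\right) 12\right)^{2} - 3300 = 10 \cdot 144 \left(-2 + 12 + 96\right)^{2} - 3300 = 10 \cdot 144 \cdot 106^{2} - 3300 = 10 \cdot 144 \cdot 11236 - 3300 = 16179840 - 3300 = 16176540$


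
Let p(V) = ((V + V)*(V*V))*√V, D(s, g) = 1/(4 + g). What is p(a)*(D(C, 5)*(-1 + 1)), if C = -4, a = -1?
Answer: 0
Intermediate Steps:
p(V) = 2*V^(7/2) (p(V) = ((2*V)*V²)*√V = (2*V³)*√V = 2*V^(7/2))
p(a)*(D(C, 5)*(-1 + 1)) = (2*(-1)^(7/2))*((-1 + 1)/(4 + 5)) = (2*(-I))*(0/9) = (-2*I)*((⅑)*0) = -2*I*0 = 0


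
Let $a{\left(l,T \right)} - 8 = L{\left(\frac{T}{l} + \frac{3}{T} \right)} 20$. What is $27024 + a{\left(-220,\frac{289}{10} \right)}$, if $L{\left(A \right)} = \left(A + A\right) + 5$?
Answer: $\frac{431245619}{15895} \approx 27131.0$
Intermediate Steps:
$L{\left(A \right)} = 5 + 2 A$ ($L{\left(A \right)} = 2 A + 5 = 5 + 2 A$)
$a{\left(l,T \right)} = 108 + \frac{120}{T} + \frac{40 T}{l}$ ($a{\left(l,T \right)} = 8 + \left(5 + 2 \left(\frac{T}{l} + \frac{3}{T}\right)\right) 20 = 8 + \left(5 + 2 \left(\frac{3}{T} + \frac{T}{l}\right)\right) 20 = 8 + \left(5 + \left(\frac{6}{T} + \frac{2 T}{l}\right)\right) 20 = 8 + \left(5 + \frac{6}{T} + \frac{2 T}{l}\right) 20 = 8 + \left(100 + \frac{120}{T} + \frac{40 T}{l}\right) = 108 + \frac{120}{T} + \frac{40 T}{l}$)
$27024 + a{\left(-220,\frac{289}{10} \right)} = 27024 + \left(108 + \frac{120}{289 \cdot \frac{1}{10}} + \frac{40 \cdot \frac{289}{10}}{-220}\right) = 27024 + \left(108 + \frac{120}{289 \cdot \frac{1}{10}} + 40 \cdot 289 \cdot \frac{1}{10} \left(- \frac{1}{220}\right)\right) = 27024 + \left(108 + \frac{120}{\frac{289}{10}} + 40 \cdot \frac{289}{10} \left(- \frac{1}{220}\right)\right) = 27024 + \left(108 + 120 \cdot \frac{10}{289} - \frac{289}{55}\right) = 27024 + \left(108 + \frac{1200}{289} - \frac{289}{55}\right) = 27024 + \frac{1699139}{15895} = \frac{431245619}{15895}$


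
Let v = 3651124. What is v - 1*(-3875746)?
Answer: 7526870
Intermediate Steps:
v - 1*(-3875746) = 3651124 - 1*(-3875746) = 3651124 + 3875746 = 7526870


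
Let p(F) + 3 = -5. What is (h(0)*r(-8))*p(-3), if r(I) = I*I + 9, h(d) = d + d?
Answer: 0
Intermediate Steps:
p(F) = -8 (p(F) = -3 - 5 = -8)
h(d) = 2*d
r(I) = 9 + I² (r(I) = I² + 9 = 9 + I²)
(h(0)*r(-8))*p(-3) = ((2*0)*(9 + (-8)²))*(-8) = (0*(9 + 64))*(-8) = (0*73)*(-8) = 0*(-8) = 0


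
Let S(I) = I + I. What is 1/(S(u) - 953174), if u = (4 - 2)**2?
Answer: -1/953166 ≈ -1.0491e-6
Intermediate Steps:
u = 4 (u = 2**2 = 4)
S(I) = 2*I
1/(S(u) - 953174) = 1/(2*4 - 953174) = 1/(8 - 953174) = 1/(-953166) = -1/953166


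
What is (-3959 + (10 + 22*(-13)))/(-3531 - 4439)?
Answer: 847/1594 ≈ 0.53137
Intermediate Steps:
(-3959 + (10 + 22*(-13)))/(-3531 - 4439) = (-3959 + (10 - 286))/(-7970) = (-3959 - 276)*(-1/7970) = -4235*(-1/7970) = 847/1594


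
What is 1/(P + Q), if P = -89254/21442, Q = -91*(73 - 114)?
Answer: 10721/39955424 ≈ 0.00026832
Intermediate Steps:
Q = 3731 (Q = -91*(-41) = 3731)
P = -44627/10721 (P = -89254*1/21442 = -44627/10721 ≈ -4.1626)
1/(P + Q) = 1/(-44627/10721 + 3731) = 1/(39955424/10721) = 10721/39955424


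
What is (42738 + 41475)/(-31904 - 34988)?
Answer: -84213/66892 ≈ -1.2589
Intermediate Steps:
(42738 + 41475)/(-31904 - 34988) = 84213/(-66892) = 84213*(-1/66892) = -84213/66892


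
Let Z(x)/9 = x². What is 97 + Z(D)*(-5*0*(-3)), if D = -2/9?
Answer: 97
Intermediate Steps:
D = -2/9 (D = -2*⅑ = -2/9 ≈ -0.22222)
Z(x) = 9*x²
97 + Z(D)*(-5*0*(-3)) = 97 + (9*(-2/9)²)*(-5*0*(-3)) = 97 + (9*(4/81))*(0*(-3)) = 97 + (4/9)*0 = 97 + 0 = 97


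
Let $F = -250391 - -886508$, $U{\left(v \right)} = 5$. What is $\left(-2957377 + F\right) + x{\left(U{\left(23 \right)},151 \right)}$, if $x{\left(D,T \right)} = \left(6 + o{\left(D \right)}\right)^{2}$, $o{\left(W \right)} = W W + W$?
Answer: $-2319964$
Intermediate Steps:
$o{\left(W \right)} = W + W^{2}$ ($o{\left(W \right)} = W^{2} + W = W + W^{2}$)
$F = 636117$ ($F = -250391 + 886508 = 636117$)
$x{\left(D,T \right)} = \left(6 + D \left(1 + D\right)\right)^{2}$
$\left(-2957377 + F\right) + x{\left(U{\left(23 \right)},151 \right)} = \left(-2957377 + 636117\right) + \left(6 + 5 \left(1 + 5\right)\right)^{2} = -2321260 + \left(6 + 5 \cdot 6\right)^{2} = -2321260 + \left(6 + 30\right)^{2} = -2321260 + 36^{2} = -2321260 + 1296 = -2319964$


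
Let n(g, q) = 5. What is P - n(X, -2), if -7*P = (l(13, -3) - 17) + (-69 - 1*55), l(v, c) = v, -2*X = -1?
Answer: 93/7 ≈ 13.286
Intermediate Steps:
X = ½ (X = -½*(-1) = ½ ≈ 0.50000)
P = 128/7 (P = -((13 - 17) + (-69 - 1*55))/7 = -(-4 + (-69 - 55))/7 = -(-4 - 124)/7 = -⅐*(-128) = 128/7 ≈ 18.286)
P - n(X, -2) = 128/7 - 1*5 = 128/7 - 5 = 93/7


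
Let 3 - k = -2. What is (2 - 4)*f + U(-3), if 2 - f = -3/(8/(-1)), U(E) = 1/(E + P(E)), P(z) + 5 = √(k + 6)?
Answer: -721/212 - √11/53 ≈ -3.4635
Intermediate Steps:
k = 5 (k = 3 - 1*(-2) = 3 + 2 = 5)
P(z) = -5 + √11 (P(z) = -5 + √(5 + 6) = -5 + √11)
U(E) = 1/(-5 + E + √11) (U(E) = 1/(E + (-5 + √11)) = 1/(-5 + E + √11))
f = 13/8 (f = 2 - (-3)/(8/(-1)) = 2 - (-3)/(8*(-1)) = 2 - (-3)/(-8) = 2 - (-3)*(-1)/8 = 2 - 1*3/8 = 2 - 3/8 = 13/8 ≈ 1.6250)
(2 - 4)*f + U(-3) = (2 - 4)*(13/8) + 1/(-5 - 3 + √11) = -2*13/8 + 1/(-8 + √11) = -13/4 + 1/(-8 + √11)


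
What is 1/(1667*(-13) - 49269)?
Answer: -1/70940 ≈ -1.4096e-5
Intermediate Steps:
1/(1667*(-13) - 49269) = 1/(-21671 - 49269) = 1/(-70940) = -1/70940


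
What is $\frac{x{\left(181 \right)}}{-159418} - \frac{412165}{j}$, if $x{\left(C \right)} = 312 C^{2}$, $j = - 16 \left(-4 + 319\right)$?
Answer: $\frac{202721467}{11478096} \approx 17.662$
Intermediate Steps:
$j = -5040$ ($j = \left(-16\right) 315 = -5040$)
$\frac{x{\left(181 \right)}}{-159418} - \frac{412165}{j} = \frac{312 \cdot 181^{2}}{-159418} - \frac{412165}{-5040} = 312 \cdot 32761 \left(- \frac{1}{159418}\right) - - \frac{82433}{1008} = 10221432 \left(- \frac{1}{159418}\right) + \frac{82433}{1008} = - \frac{5110716}{79709} + \frac{82433}{1008} = \frac{202721467}{11478096}$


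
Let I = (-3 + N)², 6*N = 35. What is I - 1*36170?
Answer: -1301831/36 ≈ -36162.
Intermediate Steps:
N = 35/6 (N = (⅙)*35 = 35/6 ≈ 5.8333)
I = 289/36 (I = (-3 + 35/6)² = (17/6)² = 289/36 ≈ 8.0278)
I - 1*36170 = 289/36 - 1*36170 = 289/36 - 36170 = -1301831/36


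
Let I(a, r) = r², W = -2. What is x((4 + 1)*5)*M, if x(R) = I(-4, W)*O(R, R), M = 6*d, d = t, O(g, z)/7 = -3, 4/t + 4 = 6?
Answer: -1008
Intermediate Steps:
t = 2 (t = 4/(-4 + 6) = 4/2 = 4*(½) = 2)
O(g, z) = -21 (O(g, z) = 7*(-3) = -21)
d = 2
M = 12 (M = 6*2 = 12)
x(R) = -84 (x(R) = (-2)²*(-21) = 4*(-21) = -84)
x((4 + 1)*5)*M = -84*12 = -1008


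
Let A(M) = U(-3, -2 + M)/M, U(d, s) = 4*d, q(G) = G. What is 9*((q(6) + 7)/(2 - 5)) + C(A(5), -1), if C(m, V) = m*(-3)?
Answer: -159/5 ≈ -31.800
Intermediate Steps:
A(M) = -12/M (A(M) = (4*(-3))/M = -12/M)
C(m, V) = -3*m
9*((q(6) + 7)/(2 - 5)) + C(A(5), -1) = 9*((6 + 7)/(2 - 5)) - (-36)/5 = 9*(13/(-3)) - (-36)/5 = 9*(13*(-⅓)) - 3*(-12/5) = 9*(-13/3) + 36/5 = -39 + 36/5 = -159/5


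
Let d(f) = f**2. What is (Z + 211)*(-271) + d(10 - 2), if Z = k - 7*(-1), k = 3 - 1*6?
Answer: -58201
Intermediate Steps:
k = -3 (k = 3 - 6 = -3)
Z = 4 (Z = -3 - 7*(-1) = -3 + 7 = 4)
(Z + 211)*(-271) + d(10 - 2) = (4 + 211)*(-271) + (10 - 2)**2 = 215*(-271) + 8**2 = -58265 + 64 = -58201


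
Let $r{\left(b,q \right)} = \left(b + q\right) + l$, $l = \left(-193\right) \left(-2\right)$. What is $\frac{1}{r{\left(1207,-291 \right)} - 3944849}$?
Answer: $- \frac{1}{3943547} \approx -2.5358 \cdot 10^{-7}$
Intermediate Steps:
$l = 386$
$r{\left(b,q \right)} = 386 + b + q$ ($r{\left(b,q \right)} = \left(b + q\right) + 386 = 386 + b + q$)
$\frac{1}{r{\left(1207,-291 \right)} - 3944849} = \frac{1}{\left(386 + 1207 - 291\right) - 3944849} = \frac{1}{1302 - 3944849} = \frac{1}{-3943547} = - \frac{1}{3943547}$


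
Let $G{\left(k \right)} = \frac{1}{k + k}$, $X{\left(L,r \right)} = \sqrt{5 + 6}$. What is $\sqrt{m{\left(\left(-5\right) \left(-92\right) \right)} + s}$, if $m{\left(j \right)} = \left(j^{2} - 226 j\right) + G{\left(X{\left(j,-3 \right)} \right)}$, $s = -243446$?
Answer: $\frac{\sqrt{-65730104 + 22 \sqrt{11}}}{22} \approx 368.52 i$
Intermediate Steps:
$X{\left(L,r \right)} = \sqrt{11}$
$G{\left(k \right)} = \frac{1}{2 k}$
$m{\left(j \right)} = j^{2} - 226 j + \frac{\sqrt{11}}{22}$ ($m{\left(j \right)} = \left(j^{2} - 226 j\right) + \frac{1}{2 \sqrt{11}} = \left(j^{2} - 226 j\right) + \frac{\frac{1}{11} \sqrt{11}}{2} = \left(j^{2} - 226 j\right) + \frac{\sqrt{11}}{22} = j^{2} - 226 j + \frac{\sqrt{11}}{22}$)
$\sqrt{m{\left(\left(-5\right) \left(-92\right) \right)} + s} = \sqrt{\left(\left(\left(-5\right) \left(-92\right)\right)^{2} - 226 \left(\left(-5\right) \left(-92\right)\right) + \frac{\sqrt{11}}{22}\right) - 243446} = \sqrt{\left(460^{2} - 103960 + \frac{\sqrt{11}}{22}\right) - 243446} = \sqrt{\left(211600 - 103960 + \frac{\sqrt{11}}{22}\right) - 243446} = \sqrt{\left(107640 + \frac{\sqrt{11}}{22}\right) - 243446} = \sqrt{-135806 + \frac{\sqrt{11}}{22}}$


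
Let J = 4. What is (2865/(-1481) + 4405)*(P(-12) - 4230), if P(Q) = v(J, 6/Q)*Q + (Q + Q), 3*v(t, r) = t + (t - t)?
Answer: -27844413800/1481 ≈ -1.8801e+7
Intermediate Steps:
v(t, r) = t/3 (v(t, r) = (t + (t - t))/3 = (t + 0)/3 = t/3)
P(Q) = 10*Q/3 (P(Q) = ((⅓)*4)*Q + (Q + Q) = 4*Q/3 + 2*Q = 10*Q/3)
(2865/(-1481) + 4405)*(P(-12) - 4230) = (2865/(-1481) + 4405)*((10/3)*(-12) - 4230) = (2865*(-1/1481) + 4405)*(-40 - 4230) = (-2865/1481 + 4405)*(-4270) = (6520940/1481)*(-4270) = -27844413800/1481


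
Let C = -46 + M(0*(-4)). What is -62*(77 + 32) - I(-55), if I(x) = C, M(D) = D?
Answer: -6712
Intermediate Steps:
C = -46 (C = -46 + 0*(-4) = -46 + 0 = -46)
I(x) = -46
-62*(77 + 32) - I(-55) = -62*(77 + 32) - 1*(-46) = -62*109 + 46 = -6758 + 46 = -6712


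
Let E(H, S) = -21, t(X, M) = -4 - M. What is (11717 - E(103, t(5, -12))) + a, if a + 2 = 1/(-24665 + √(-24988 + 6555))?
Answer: 7139955377623/608380658 - I*√18433/608380658 ≈ 11736.0 - 2.2316e-7*I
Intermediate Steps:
a = -2 + 1/(-24665 + I*√18433) (a = -2 + 1/(-24665 + √(-24988 + 6555)) = -2 + 1/(-24665 + √(-18433)) = -2 + 1/(-24665 + I*√18433) ≈ -2.0 - 2.2316e-7*I)
(11717 - E(103, t(5, -12))) + a = (11717 - 1*(-21)) + (-1216785981/608380658 - I*√18433/608380658) = (11717 + 21) + (-1216785981/608380658 - I*√18433/608380658) = 11738 + (-1216785981/608380658 - I*√18433/608380658) = 7139955377623/608380658 - I*√18433/608380658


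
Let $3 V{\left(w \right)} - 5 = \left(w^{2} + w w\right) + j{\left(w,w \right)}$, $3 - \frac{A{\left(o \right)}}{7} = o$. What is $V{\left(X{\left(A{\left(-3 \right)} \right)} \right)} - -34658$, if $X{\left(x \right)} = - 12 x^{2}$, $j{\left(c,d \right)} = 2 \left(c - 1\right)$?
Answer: $298743363$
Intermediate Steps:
$j{\left(c,d \right)} = -2 + 2 c$ ($j{\left(c,d \right)} = 2 \left(-1 + c\right) = -2 + 2 c$)
$A{\left(o \right)} = 21 - 7 o$
$V{\left(w \right)} = 1 + \frac{2 w}{3} + \frac{2 w^{2}}{3}$ ($V{\left(w \right)} = \frac{5}{3} + \frac{\left(w^{2} + w w\right) + \left(-2 + 2 w\right)}{3} = \frac{5}{3} + \frac{\left(w^{2} + w^{2}\right) + \left(-2 + 2 w\right)}{3} = \frac{5}{3} + \frac{2 w^{2} + \left(-2 + 2 w\right)}{3} = \frac{5}{3} + \frac{-2 + 2 w + 2 w^{2}}{3} = \frac{5}{3} + \left(- \frac{2}{3} + \frac{2 w}{3} + \frac{2 w^{2}}{3}\right) = 1 + \frac{2 w}{3} + \frac{2 w^{2}}{3}$)
$V{\left(X{\left(A{\left(-3 \right)} \right)} \right)} - -34658 = \left(1 + \frac{2 \left(- 12 \left(21 - -21\right)^{2}\right)}{3} + \frac{2 \left(- 12 \left(21 - -21\right)^{2}\right)^{2}}{3}\right) - -34658 = \left(1 + \frac{2 \left(- 12 \left(21 + 21\right)^{2}\right)}{3} + \frac{2 \left(- 12 \left(21 + 21\right)^{2}\right)^{2}}{3}\right) + 34658 = \left(1 + \frac{2 \left(- 12 \cdot 42^{2}\right)}{3} + \frac{2 \left(- 12 \cdot 42^{2}\right)^{2}}{3}\right) + 34658 = \left(1 + \frac{2 \left(\left(-12\right) 1764\right)}{3} + \frac{2 \left(\left(-12\right) 1764\right)^{2}}{3}\right) + 34658 = \left(1 + \frac{2}{3} \left(-21168\right) + \frac{2 \left(-21168\right)^{2}}{3}\right) + 34658 = \left(1 - 14112 + \frac{2}{3} \cdot 448084224\right) + 34658 = \left(1 - 14112 + 298722816\right) + 34658 = 298708705 + 34658 = 298743363$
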